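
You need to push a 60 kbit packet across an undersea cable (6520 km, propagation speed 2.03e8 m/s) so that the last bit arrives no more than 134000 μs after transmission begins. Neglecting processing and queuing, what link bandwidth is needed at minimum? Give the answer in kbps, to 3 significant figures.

Propagation delay = 6520000 / 2.03e+08 = 32118.2 μs.
Transmission budget = 134000 − 32118.2 = 101882 μs.
R ≥ L / t_tx = 60000 bits / 0.101882 s = 589 kbps.

589 kbps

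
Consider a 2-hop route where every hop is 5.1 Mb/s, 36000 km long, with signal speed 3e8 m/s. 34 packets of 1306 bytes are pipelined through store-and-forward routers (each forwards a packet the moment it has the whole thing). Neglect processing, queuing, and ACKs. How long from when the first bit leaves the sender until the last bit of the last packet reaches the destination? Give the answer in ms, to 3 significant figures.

Per-hop transmission t_tx = L/R = 10448/5100000 = 2.04863 ms.
Per-hop propagation t_prop = 36000000/300000000 = 120 ms.
Pipeline fill: first packet needs 2·t_tx to clear all hops; remaining 33 packets each add one t_tx.
Total = (2+34-1)·t_tx + 2·t_prop = 35·2.04863 + 2·120 = 312 ms.

312 ms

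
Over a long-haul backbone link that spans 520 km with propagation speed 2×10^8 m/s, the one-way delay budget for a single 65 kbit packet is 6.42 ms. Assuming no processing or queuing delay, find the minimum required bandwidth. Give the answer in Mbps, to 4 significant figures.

17.02 Mbps

Propagation delay = 520000 / 200000000 = 2.6 ms.
Transmission budget = 6.42 − 2.6 = 3.82 ms.
R ≥ L / t_tx = 65000 bits / 0.00382 s = 17.02 Mbps.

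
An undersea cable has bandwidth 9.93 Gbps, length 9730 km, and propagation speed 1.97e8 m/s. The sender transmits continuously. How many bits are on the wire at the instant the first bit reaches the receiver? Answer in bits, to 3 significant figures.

490000000 bits

Propagation delay = 9730000 / 197000000 = 0.0493909 s.
BDP = R × t_prop = 9930000000 × 0.0493909 = 490451000 bits.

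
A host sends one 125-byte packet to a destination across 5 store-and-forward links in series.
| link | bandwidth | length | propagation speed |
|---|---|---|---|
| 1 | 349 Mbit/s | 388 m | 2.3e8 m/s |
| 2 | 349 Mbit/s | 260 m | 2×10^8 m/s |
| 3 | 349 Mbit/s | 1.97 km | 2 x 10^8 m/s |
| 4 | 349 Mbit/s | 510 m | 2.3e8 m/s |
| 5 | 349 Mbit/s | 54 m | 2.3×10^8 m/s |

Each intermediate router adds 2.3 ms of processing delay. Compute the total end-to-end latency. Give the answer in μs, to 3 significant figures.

L = 125 × 8 = 1000 bits.
Transmission delay per hop = L/R = 1000/349000000 = 2.86533 μs; 5 hops → 14.3266 μs.
Propagation delays (d/s per hop): 1.68696, 1.3, 9.85, 2.21739, 0.234783 μs; sum = 15.2891 μs.
Processing at 4 router(s): 4 × 2.3 ms = 9200 μs.
End-to-end = 9230 μs.

9230 μs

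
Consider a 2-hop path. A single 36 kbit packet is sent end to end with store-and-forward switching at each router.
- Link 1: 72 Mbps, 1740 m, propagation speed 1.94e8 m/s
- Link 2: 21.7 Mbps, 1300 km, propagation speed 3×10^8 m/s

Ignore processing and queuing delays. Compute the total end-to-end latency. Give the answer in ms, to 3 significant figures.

L = 36000 bits.
Transmission delays (L/R per hop): 0.5, 1.65899 ms; sum = 2.15899 ms.
Propagation delays (d/s per hop): 0.00896907, 4.33333 ms; sum = 4.3423 ms.
End-to-end = 6.50 ms.

6.50 ms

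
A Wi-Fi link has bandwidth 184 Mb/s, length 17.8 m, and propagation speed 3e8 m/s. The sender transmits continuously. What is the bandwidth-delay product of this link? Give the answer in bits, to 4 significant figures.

Propagation delay = 17.8 / 300000000 = 5.93333e-08 s.
BDP = R × t_prop = 184000000 × 5.93333e-08 = 10.9173 bits.

10.92 bits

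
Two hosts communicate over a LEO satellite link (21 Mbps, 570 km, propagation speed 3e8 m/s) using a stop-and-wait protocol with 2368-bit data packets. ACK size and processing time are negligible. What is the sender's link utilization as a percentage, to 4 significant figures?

t_tx = L/R = 2368/21000000 = 0.000112762 s.
t_prop = 570000/300000000 = 0.0019 s; RTT = 0.0038 s.
Cycle = t_tx + RTT = 0.00391276 s.
Utilization = t_tx / cycle = 0.000112762/0.00391276 = 2.882 %.

2.882 %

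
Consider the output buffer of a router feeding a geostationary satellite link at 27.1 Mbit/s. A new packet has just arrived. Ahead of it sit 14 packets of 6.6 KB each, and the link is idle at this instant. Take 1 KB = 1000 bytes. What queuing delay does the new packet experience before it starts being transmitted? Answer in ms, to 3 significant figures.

Each queued packet: L/R = 52800/27100000 = 1.94834 ms.
14 queued → 27.2768 ms.
Queuing delay = 27.3 ms.

27.3 ms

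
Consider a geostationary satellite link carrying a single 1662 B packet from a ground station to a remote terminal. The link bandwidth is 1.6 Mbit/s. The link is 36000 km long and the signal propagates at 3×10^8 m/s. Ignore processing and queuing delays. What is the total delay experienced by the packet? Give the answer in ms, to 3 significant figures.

128 ms

L = 1662 × 8 = 13296 bits.
Transmission delay = L/R = 13296 / 1600000 = 8.31 ms.
Propagation delay = d/s = 36000000 m / 300000000 m/s = 120 ms.
Total = 128 ms.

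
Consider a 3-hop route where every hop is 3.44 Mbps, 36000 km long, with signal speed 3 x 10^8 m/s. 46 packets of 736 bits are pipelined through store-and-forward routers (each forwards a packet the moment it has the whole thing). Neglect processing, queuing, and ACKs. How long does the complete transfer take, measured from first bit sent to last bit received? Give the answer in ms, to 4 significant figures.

Per-hop transmission t_tx = L/R = 736/3440000 = 0.213953 ms.
Per-hop propagation t_prop = 36000000/300000000 = 120 ms.
Pipeline fill: first packet needs 3·t_tx to clear all hops; remaining 45 packets each add one t_tx.
Total = (3+46-1)·t_tx + 3·t_prop = 48·0.213953 + 3·120 = 370.3 ms.

370.3 ms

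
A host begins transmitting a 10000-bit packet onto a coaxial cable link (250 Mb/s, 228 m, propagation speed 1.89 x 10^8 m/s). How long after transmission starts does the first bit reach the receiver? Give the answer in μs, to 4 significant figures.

1.206 μs

First bit experiences only propagation delay: d/s = 228/189000000 = 1.206 μs.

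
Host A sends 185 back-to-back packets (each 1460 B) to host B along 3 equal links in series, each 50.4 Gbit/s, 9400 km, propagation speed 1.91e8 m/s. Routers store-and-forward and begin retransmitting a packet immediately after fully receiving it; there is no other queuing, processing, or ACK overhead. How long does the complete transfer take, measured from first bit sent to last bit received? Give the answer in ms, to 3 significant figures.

148 ms

Per-hop transmission t_tx = L/R = 11680/50400000000 = 0.000231746 ms.
Per-hop propagation t_prop = 9400000/191000000 = 49.2147 ms.
Pipeline fill: first packet needs 3·t_tx to clear all hops; remaining 184 packets each add one t_tx.
Total = (3+185-1)·t_tx + 3·t_prop = 187·0.000231746 + 3·49.2147 = 148 ms.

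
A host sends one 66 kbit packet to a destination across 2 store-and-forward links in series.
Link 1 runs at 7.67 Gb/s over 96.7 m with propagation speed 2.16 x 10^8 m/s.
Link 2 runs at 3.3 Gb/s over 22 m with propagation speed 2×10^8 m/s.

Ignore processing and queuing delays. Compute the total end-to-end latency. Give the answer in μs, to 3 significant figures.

L = 66000 bits.
Transmission delays (L/R per hop): 8.60495, 20 μs; sum = 28.605 μs.
Propagation delays (d/s per hop): 0.447685, 0.11 μs; sum = 0.557685 μs.
End-to-end = 29.2 μs.

29.2 μs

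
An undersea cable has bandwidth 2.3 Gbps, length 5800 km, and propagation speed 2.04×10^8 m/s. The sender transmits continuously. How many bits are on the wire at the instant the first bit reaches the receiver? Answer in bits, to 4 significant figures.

65390000 bits

Propagation delay = 5800000 / 204000000 = 0.0284314 s.
BDP = R × t_prop = 2300000000 × 0.0284314 = 65392200 bits.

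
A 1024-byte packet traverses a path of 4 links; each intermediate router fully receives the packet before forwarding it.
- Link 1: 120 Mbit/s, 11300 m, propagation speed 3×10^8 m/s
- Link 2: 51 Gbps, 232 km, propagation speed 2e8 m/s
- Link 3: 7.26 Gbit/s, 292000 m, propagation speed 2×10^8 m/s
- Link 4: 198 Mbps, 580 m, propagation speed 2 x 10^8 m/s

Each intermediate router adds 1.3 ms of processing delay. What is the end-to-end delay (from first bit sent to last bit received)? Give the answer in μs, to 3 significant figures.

L = 1024 × 8 = 8192 bits.
Transmission delays (L/R per hop): 68.2667, 0.160627, 1.12837, 41.3737 μs; sum = 110.929 μs.
Propagation delays (d/s per hop): 37.6667, 1160, 1460, 2.9 μs; sum = 2660.57 μs.
Processing at 3 router(s): 3 × 1.3 ms = 3900 μs.
End-to-end = 6670 μs.

6670 μs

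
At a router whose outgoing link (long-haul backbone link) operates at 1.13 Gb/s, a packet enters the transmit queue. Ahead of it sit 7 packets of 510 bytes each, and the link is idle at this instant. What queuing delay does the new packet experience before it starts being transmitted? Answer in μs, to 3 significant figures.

25.3 μs

Each queued packet: L/R = 4080/1130000000 = 3.61062 μs.
7 queued → 25.2743 μs.
Queuing delay = 25.3 μs.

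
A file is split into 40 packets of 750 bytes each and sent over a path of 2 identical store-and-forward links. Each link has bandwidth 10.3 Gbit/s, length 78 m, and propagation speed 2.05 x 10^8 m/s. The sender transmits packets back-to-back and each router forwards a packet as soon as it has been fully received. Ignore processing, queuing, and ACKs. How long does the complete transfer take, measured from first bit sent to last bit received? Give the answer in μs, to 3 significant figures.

Per-hop transmission t_tx = L/R = 6000/10300000000 = 0.582524 μs.
Per-hop propagation t_prop = 78/2.05e+08 = 0.380488 μs.
Pipeline fill: first packet needs 2·t_tx to clear all hops; remaining 39 packets each add one t_tx.
Total = (2+40-1)·t_tx + 2·t_prop = 41·0.582524 + 2·0.380488 = 24.6 μs.

24.6 μs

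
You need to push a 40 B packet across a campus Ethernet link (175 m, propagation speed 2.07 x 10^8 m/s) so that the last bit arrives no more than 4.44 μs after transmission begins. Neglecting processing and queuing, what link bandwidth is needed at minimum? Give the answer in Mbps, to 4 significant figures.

L = 320 bits.
Propagation delay = 175 / 2.07e+08 = 0.845411 μs.
Transmission budget = 4.44 − 0.845411 = 3.59459 μs.
R ≥ L / t_tx = 320 bits / 3.59459e-06 s = 89.02 Mbps.

89.02 Mbps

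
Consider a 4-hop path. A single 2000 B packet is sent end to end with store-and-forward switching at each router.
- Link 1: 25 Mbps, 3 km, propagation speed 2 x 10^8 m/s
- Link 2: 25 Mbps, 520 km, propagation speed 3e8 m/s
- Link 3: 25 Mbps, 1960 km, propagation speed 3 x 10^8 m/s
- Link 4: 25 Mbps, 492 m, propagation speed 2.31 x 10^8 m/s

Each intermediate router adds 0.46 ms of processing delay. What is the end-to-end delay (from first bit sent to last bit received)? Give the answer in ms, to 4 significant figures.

12.22 ms

L = 2000 × 8 = 16000 bits.
Transmission delay per hop = L/R = 16000/25000000 = 0.64 ms; 4 hops → 2.56 ms.
Propagation delays (d/s per hop): 0.015, 1.73333, 6.53333, 0.00212987 ms; sum = 8.2838 ms.
Processing at 3 router(s): 3 × 0.46 ms = 1.38 ms.
End-to-end = 12.22 ms.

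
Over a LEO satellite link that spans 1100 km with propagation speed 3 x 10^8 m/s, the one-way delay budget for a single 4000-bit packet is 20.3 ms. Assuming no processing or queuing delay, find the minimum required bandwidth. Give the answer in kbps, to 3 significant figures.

240 kbps

Propagation delay = 1100000 / 300000000 = 3.66667 ms.
Transmission budget = 20.3 − 3.66667 = 16.6333 ms.
R ≥ L / t_tx = 4000 bits / 0.0166333 s = 240 kbps.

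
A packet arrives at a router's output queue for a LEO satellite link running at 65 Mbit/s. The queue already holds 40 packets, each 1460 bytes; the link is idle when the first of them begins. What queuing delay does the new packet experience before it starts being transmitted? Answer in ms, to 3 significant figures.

Each queued packet: L/R = 11680/65000000 = 0.179692 ms.
40 queued → 7.18769 ms.
Queuing delay = 7.19 ms.

7.19 ms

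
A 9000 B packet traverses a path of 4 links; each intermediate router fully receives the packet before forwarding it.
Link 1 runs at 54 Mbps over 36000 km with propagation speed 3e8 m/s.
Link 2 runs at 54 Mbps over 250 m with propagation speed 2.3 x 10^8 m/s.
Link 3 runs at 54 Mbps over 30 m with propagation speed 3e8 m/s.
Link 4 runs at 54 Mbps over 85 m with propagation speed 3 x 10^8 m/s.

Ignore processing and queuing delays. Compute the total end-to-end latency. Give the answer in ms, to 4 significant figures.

125.3 ms

L = 9000 × 8 = 72000 bits.
Transmission delay per hop = L/R = 72000/54000000 = 1.33333 ms; 4 hops → 5.33333 ms.
Propagation delays (d/s per hop): 120, 0.00108696, 0.0001, 0.000283333 ms; sum = 120.001 ms.
End-to-end = 125.3 ms.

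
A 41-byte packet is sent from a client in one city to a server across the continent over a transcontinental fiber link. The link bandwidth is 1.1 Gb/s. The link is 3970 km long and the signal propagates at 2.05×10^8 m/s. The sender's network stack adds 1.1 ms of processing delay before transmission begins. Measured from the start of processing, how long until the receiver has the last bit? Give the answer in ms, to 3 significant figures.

L = 41 × 8 = 328 bits.
Transmission delay = L/R = 328 / 1100000000 = 0.000298182 ms.
Propagation delay = d/s = 3970000 m / 2.05e+08 m/s = 19.3659 ms.
Plus processing delay 1.1 ms = 1.1 ms.
Total = 20.5 ms.

20.5 ms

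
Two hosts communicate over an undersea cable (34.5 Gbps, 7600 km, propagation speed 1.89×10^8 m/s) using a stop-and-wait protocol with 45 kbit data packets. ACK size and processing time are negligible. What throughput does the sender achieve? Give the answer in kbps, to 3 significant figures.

560 kbps

t_tx = L/R = 45000/34500000000 = 1.30435e-06 s.
t_prop = 7600000/189000000 = 0.0402116 s; RTT = 0.0804233 s.
Cycle = t_tx + RTT = 0.0804246 s.
Throughput = L / cycle = 45000 / 0.0804246 = 560 kbps.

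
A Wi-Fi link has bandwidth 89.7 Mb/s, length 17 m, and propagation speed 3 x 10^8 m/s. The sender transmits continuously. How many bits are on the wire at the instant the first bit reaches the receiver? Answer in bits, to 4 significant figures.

Propagation delay = 17 / 300000000 = 5.66667e-08 s.
BDP = R × t_prop = 89700000 × 5.66667e-08 = 5.083 bits.

5.083 bits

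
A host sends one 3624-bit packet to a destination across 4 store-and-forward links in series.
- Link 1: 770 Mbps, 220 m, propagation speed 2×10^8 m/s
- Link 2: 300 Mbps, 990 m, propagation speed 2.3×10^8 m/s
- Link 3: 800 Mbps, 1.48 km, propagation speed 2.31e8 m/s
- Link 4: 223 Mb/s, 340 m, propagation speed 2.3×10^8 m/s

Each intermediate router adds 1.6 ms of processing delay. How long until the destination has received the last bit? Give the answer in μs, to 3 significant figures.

4850 μs

Transmission delays (L/R per hop): 4.70649, 12.08, 4.53, 16.2511 μs; sum = 37.5676 μs.
Propagation delays (d/s per hop): 1.1, 4.30435, 6.40693, 1.47826 μs; sum = 13.2895 μs.
Processing at 3 router(s): 3 × 1.6 ms = 4800 μs.
End-to-end = 4850 μs.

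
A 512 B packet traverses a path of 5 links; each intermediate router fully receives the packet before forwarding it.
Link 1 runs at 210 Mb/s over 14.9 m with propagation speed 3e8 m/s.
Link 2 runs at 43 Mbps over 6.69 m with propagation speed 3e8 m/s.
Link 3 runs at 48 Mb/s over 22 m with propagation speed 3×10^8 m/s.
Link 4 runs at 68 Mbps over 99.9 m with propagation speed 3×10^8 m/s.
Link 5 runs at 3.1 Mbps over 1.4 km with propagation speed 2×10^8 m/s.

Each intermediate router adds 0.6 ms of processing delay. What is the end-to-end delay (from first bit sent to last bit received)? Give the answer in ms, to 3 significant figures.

3.99 ms

L = 512 × 8 = 4096 bits.
Transmission delays (L/R per hop): 0.0195048, 0.0952558, 0.0853333, 0.0602353, 1.32129 ms; sum = 1.58162 ms.
Propagation delays (d/s per hop): 4.96667e-05, 2.23e-05, 7.33333e-05, 0.000333, 0.007 ms; sum = 0.0074783 ms.
Processing at 4 router(s): 4 × 0.6 ms = 2.4 ms.
End-to-end = 3.99 ms.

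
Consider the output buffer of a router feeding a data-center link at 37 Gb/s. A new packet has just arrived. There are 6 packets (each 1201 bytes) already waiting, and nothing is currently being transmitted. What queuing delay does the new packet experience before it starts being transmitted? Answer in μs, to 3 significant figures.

Each queued packet: L/R = 9608/37000000000 = 0.259676 μs.
6 queued → 1.55805 μs.
Queuing delay = 1.56 μs.

1.56 μs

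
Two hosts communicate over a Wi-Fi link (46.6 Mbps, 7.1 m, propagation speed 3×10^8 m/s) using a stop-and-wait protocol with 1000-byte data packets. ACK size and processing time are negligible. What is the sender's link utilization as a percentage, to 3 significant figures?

t_tx = L/R = 8000/46600000 = 0.000171674 s.
t_prop = 7.1/300000000 = 2.36667e-08 s; RTT = 4.73333e-08 s.
Cycle = t_tx + RTT = 0.000171721 s.
Utilization = t_tx / cycle = 0.000171674/0.000171721 = 100 %.

100 %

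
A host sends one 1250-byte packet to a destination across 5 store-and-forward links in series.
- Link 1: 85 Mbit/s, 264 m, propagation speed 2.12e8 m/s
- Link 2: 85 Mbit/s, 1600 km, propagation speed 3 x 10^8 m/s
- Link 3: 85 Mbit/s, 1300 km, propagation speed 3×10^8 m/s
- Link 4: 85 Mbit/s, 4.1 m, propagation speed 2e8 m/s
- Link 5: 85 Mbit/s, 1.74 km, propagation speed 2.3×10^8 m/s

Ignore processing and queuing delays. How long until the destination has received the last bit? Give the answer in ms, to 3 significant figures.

L = 1250 × 8 = 10000 bits.
Transmission delay per hop = L/R = 10000/85000000 = 0.117647 ms; 5 hops → 0.588235 ms.
Propagation delays (d/s per hop): 0.00124528, 5.33333, 4.33333, 2.05e-05, 0.00756522 ms; sum = 9.6755 ms.
End-to-end = 10.3 ms.

10.3 ms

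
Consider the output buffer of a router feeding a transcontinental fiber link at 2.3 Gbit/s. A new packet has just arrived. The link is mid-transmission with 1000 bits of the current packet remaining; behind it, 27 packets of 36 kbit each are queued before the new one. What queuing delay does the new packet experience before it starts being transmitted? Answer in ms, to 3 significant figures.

Each queued packet: L/R = 36000/2300000000 = 0.0156522 ms.
27 queued → 0.422609 ms.
Plus remaining 1000 bits of current packet: 0.000434783 ms.
Queuing delay = 0.423 ms.

0.423 ms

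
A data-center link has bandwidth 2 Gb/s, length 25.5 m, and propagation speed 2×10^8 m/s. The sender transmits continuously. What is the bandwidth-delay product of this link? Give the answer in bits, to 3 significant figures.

255 bits

Propagation delay = 25.5 / 200000000 = 1.275e-07 s.
BDP = R × t_prop = 2000000000 × 1.275e-07 = 255 bits.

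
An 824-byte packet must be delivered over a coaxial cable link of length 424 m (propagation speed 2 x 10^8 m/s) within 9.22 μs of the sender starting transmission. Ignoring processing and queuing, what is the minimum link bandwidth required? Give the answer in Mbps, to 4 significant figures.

928.5 Mbps

L = 6592 bits.
Propagation delay = 424 / 200000000 = 2.12 μs.
Transmission budget = 9.22 − 2.12 = 7.1 μs.
R ≥ L / t_tx = 6592 bits / 7.1e-06 s = 928.5 Mbps.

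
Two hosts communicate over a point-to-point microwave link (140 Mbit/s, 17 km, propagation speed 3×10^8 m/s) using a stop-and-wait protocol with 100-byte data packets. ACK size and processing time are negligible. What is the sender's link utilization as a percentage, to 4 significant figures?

4.800 %

t_tx = L/R = 800/140000000 = 5.71429e-06 s.
t_prop = 17000/300000000 = 5.66667e-05 s; RTT = 0.000113333 s.
Cycle = t_tx + RTT = 0.000119048 s.
Utilization = t_tx / cycle = 5.71429e-06/0.000119048 = 4.800 %.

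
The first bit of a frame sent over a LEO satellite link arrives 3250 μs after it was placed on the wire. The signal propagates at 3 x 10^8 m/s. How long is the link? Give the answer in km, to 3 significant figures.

975 km

d = s × t_prop = 300000000 × 0.00325 = 975 km.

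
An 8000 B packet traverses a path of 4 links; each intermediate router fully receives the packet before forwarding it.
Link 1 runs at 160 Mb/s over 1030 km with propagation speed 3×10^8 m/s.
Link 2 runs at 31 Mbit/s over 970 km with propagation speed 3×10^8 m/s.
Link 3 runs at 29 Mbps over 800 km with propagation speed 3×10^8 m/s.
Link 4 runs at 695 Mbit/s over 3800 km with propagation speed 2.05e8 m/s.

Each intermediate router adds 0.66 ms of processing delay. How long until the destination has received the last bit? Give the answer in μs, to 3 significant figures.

34600 μs

L = 8000 × 8 = 64000 bits.
Transmission delays (L/R per hop): 400, 2064.52, 2206.9, 92.0863 μs; sum = 4763.5 μs.
Propagation delays (d/s per hop): 3433.33, 3233.33, 2666.67, 18536.6 μs; sum = 27869.9 μs.
Processing at 3 router(s): 3 × 0.66 ms = 1980 μs.
End-to-end = 34600 μs.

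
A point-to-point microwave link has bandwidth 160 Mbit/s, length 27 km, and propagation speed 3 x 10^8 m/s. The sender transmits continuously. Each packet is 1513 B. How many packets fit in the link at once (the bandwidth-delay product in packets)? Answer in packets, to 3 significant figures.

1.19 packets

Propagation delay = 27000 / 300000000 = 9e-05 s.
BDP = R × t_prop = 160000000 × 9e-05 = 14400 bits.
In packets of 12104 bits: 1.19 packets.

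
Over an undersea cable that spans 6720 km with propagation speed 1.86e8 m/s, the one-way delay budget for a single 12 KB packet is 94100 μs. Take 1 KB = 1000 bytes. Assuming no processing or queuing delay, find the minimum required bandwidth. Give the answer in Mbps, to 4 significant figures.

L = 96000 bits.
Propagation delay = 6720000 / 186000000 = 36129 μs.
Transmission budget = 94100 − 36129 = 57971 μs.
R ≥ L / t_tx = 96000 bits / 0.057971 s = 1.656 Mbps.

1.656 Mbps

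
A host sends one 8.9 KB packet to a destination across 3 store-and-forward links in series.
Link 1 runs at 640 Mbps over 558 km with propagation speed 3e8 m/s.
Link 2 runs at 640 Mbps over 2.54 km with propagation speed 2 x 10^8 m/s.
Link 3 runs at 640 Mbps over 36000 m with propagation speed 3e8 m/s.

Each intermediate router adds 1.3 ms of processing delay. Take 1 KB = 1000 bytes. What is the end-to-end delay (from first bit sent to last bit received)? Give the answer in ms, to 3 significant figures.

L = 71200 bits.
Transmission delay per hop = L/R = 71200/640000000 = 0.11125 ms; 3 hops → 0.33375 ms.
Propagation delays (d/s per hop): 1.86, 0.0127, 0.12 ms; sum = 1.9927 ms.
Processing at 2 router(s): 2 × 1.3 ms = 2.6 ms.
End-to-end = 4.93 ms.

4.93 ms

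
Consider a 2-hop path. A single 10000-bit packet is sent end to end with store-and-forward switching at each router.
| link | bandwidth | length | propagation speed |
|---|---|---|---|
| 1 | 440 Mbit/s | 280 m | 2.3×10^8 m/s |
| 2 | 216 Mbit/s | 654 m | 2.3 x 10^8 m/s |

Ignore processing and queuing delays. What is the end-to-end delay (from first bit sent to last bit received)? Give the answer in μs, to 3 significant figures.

Transmission delays (L/R per hop): 22.7273, 46.2963 μs; sum = 69.0236 μs.
Propagation delays (d/s per hop): 1.21739, 2.84348 μs; sum = 4.06087 μs.
End-to-end = 73.1 μs.

73.1 μs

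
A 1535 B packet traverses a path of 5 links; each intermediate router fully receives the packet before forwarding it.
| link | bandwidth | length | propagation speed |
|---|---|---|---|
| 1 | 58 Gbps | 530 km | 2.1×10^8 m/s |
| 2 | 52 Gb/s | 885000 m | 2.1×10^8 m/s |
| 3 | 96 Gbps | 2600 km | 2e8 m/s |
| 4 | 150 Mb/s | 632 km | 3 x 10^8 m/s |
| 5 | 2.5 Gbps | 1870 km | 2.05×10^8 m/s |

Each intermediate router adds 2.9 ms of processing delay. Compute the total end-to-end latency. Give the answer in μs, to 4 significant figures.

42650 μs

L = 1535 × 8 = 12280 bits.
Transmission delays (L/R per hop): 0.211724, 0.236154, 0.127917, 81.8667, 4.912 μs; sum = 87.3545 μs.
Propagation delays (d/s per hop): 2523.81, 4214.29, 13000, 2106.67, 9121.95 μs; sum = 30966.7 μs.
Processing at 4 router(s): 4 × 2.9 ms = 11600 μs.
End-to-end = 42650 μs.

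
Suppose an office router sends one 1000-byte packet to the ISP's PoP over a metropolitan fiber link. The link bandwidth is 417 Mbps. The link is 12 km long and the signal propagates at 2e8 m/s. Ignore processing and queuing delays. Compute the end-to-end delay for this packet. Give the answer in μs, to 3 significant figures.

79.2 μs

L = 1000 × 8 = 8000 bits.
Transmission delay = L/R = 8000 / 417000000 = 19.1847 μs.
Propagation delay = d/s = 12000 m / 200000000 m/s = 60 μs.
Total = 79.2 μs.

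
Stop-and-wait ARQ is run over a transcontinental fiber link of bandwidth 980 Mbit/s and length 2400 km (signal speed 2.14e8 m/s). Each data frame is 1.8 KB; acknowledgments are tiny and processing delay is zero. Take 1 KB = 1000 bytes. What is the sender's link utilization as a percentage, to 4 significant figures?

t_tx = L/R = 14400/980000000 = 1.46939e-05 s.
t_prop = 2400000/214000000 = 0.011215 s; RTT = 0.0224299 s.
Cycle = t_tx + RTT = 0.0224446 s.
Utilization = t_tx / cycle = 1.46939e-05/0.0224446 = 0.06547 %.

0.06547 %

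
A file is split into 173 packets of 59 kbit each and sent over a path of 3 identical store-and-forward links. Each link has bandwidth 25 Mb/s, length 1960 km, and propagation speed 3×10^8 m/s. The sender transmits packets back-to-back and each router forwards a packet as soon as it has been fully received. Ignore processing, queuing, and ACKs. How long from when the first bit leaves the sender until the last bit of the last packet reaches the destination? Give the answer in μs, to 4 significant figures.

Per-hop transmission t_tx = L/R = 59000/25000000 = 2360 μs.
Per-hop propagation t_prop = 1960000/300000000 = 6533.33 μs.
Pipeline fill: first packet needs 3·t_tx to clear all hops; remaining 172 packets each add one t_tx.
Total = (3+173-1)·t_tx + 3·t_prop = 175·2360 + 3·6533.33 = 432600 μs.

432600 μs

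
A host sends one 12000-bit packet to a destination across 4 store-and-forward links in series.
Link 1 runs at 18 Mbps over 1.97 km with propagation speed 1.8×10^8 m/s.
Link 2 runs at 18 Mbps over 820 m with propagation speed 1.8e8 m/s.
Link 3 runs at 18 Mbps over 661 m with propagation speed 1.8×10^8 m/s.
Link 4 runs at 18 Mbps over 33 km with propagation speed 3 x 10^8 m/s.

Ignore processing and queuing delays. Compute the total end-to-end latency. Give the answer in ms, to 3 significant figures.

Transmission delay per hop = L/R = 12000/18000000 = 0.666667 ms; 4 hops → 2.66667 ms.
Propagation delays (d/s per hop): 0.0109444, 0.00455556, 0.00367222, 0.11 ms; sum = 0.129172 ms.
End-to-end = 2.80 ms.

2.80 ms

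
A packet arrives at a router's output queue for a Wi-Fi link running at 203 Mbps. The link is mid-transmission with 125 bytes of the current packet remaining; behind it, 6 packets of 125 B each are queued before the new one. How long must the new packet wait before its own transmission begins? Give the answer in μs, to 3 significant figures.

34.5 μs

Each queued packet: L/R = 1000/203000000 = 4.92611 μs.
6 queued → 29.5567 μs.
Plus remaining 1000 bits of current packet: 4.92611 μs.
Queuing delay = 34.5 μs.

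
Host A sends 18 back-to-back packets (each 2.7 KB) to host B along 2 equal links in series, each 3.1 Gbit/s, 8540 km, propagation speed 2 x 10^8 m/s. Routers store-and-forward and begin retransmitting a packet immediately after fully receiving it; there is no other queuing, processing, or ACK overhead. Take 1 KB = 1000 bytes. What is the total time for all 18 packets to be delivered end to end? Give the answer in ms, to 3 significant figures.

Per-hop transmission t_tx = L/R = 21600/3100000000 = 0.00696774 ms.
Per-hop propagation t_prop = 8540000/200000000 = 42.7 ms.
Pipeline fill: first packet needs 2·t_tx to clear all hops; remaining 17 packets each add one t_tx.
Total = (2+18-1)·t_tx + 2·t_prop = 19·0.00696774 + 2·42.7 = 85.5 ms.

85.5 ms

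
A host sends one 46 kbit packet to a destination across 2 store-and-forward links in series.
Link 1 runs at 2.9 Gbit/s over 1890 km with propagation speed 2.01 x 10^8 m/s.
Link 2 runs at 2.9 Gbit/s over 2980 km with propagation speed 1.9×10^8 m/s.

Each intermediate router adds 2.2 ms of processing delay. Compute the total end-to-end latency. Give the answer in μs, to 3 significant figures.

27300 μs

L = 46000 bits.
Transmission delay per hop = L/R = 46000/2900000000 = 15.8621 μs; 2 hops → 31.7241 μs.
Propagation delays (d/s per hop): 9402.99, 15684.2 μs; sum = 25087.2 μs.
Processing at 1 router(s): 1 × 2.2 ms = 2200 μs.
End-to-end = 27300 μs.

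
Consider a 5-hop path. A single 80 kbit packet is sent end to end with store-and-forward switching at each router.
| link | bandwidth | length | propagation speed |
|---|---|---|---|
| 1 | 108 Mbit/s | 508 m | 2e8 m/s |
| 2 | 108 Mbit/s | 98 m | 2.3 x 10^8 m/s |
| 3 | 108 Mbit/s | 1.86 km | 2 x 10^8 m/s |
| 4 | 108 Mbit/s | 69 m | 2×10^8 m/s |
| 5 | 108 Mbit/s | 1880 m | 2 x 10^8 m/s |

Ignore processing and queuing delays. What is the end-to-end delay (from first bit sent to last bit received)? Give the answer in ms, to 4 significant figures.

L = 80000 bits.
Transmission delay per hop = L/R = 80000/108000000 = 0.740741 ms; 5 hops → 3.7037 ms.
Propagation delays (d/s per hop): 0.00254, 0.000426087, 0.0093, 0.000345, 0.0094 ms; sum = 0.0220111 ms.
End-to-end = 3.726 ms.

3.726 ms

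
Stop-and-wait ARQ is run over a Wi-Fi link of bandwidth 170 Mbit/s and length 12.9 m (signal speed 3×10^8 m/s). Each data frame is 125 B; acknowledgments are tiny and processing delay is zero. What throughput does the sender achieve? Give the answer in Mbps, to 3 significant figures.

t_tx = L/R = 1000/170000000 = 5.88235e-06 s.
t_prop = 12.9/300000000 = 4.3e-08 s; RTT = 8.6e-08 s.
Cycle = t_tx + RTT = 5.96835e-06 s.
Throughput = L / cycle = 1000 / 5.96835e-06 = 168 Mbps.

168 Mbps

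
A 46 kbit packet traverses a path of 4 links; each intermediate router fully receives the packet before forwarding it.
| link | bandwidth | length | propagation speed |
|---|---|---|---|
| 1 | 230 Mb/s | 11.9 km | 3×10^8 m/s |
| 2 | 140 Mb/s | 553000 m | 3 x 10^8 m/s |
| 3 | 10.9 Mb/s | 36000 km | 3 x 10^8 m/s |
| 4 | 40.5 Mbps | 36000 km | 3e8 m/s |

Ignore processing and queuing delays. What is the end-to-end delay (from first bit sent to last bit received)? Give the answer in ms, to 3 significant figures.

248 ms

L = 46000 bits.
Transmission delays (L/R per hop): 0.2, 0.328571, 4.22018, 1.1358 ms; sum = 5.88456 ms.
Propagation delays (d/s per hop): 0.0396667, 1.84333, 120, 120 ms; sum = 241.883 ms.
End-to-end = 248 ms.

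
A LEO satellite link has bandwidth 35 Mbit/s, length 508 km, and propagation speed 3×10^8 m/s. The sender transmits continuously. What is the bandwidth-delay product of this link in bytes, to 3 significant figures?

7410 bytes

Propagation delay = 508000 / 300000000 = 0.00169333 s.
BDP = R × t_prop = 35000000 × 0.00169333 = 59266.7 bits.
In bytes: 59266.7/8 = 7410 bytes.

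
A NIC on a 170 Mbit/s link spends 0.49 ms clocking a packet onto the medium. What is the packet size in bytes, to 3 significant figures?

10400 bytes

L = R × t_tx = 170000000 b/s × 0.00049 s = 83300 bits.
In bytes: 83300 / 8 = 10400 bytes.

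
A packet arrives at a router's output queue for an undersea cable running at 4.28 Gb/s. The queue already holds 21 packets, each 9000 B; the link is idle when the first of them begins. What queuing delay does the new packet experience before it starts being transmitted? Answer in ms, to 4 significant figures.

Each queued packet: L/R = 72000/4.28e+09 = 0.0168224 ms.
21 queued → 0.353271 ms.
Queuing delay = 0.3533 ms.

0.3533 ms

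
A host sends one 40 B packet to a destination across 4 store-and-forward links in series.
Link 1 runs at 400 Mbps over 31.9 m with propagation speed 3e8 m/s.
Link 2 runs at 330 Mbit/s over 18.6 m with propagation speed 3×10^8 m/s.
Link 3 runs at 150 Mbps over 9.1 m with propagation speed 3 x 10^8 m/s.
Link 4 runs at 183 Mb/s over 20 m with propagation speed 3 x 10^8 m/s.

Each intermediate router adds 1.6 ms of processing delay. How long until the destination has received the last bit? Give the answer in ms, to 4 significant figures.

4.806 ms

L = 40 × 8 = 320 bits.
Transmission delays (L/R per hop): 0.0008, 0.000969697, 0.00213333, 0.00174863 ms; sum = 0.00565166 ms.
Propagation delays (d/s per hop): 0.000106333, 6.2e-05, 3.03333e-05, 6.66667e-05 ms; sum = 0.000265333 ms.
Processing at 3 router(s): 3 × 1.6 ms = 4.8 ms.
End-to-end = 4.806 ms.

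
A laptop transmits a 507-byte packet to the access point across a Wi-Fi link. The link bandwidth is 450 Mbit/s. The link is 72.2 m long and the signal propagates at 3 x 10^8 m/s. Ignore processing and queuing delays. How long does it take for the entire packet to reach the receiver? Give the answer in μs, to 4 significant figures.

L = 507 × 8 = 4056 bits.
Transmission delay = L/R = 4056 / 450000000 = 9.01333 μs.
Propagation delay = d/s = 72.2 m / 300000000 m/s = 0.240667 μs.
Total = 9.254 μs.

9.254 μs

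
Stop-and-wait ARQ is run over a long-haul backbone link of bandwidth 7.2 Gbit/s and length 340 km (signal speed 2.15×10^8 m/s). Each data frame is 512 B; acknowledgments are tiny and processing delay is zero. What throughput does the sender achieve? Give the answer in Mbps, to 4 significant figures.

1.295 Mbps

t_tx = L/R = 4096/7200000000 = 5.68889e-07 s.
t_prop = 340000/215000000 = 0.0015814 s; RTT = 0.00316279 s.
Cycle = t_tx + RTT = 0.00316336 s.
Throughput = L / cycle = 4096 / 0.00316336 = 1.295 Mbps.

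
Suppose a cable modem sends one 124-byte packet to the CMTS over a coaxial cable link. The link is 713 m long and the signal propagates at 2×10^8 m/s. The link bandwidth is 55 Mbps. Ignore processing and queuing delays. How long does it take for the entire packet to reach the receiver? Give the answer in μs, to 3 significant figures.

21.6 μs

L = 124 × 8 = 992 bits.
Transmission delay = L/R = 992 / 55000000 = 18.0364 μs.
Propagation delay = d/s = 713 m / 200000000 m/s = 3.565 μs.
Total = 21.6 μs.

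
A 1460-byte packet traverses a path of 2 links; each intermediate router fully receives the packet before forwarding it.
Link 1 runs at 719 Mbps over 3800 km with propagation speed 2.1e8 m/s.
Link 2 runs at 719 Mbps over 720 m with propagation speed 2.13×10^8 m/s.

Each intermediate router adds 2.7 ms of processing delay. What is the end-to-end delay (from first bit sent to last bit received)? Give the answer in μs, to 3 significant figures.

L = 1460 × 8 = 11680 bits.
Transmission delay per hop = L/R = 11680/719000000 = 16.2448 μs; 2 hops → 32.4896 μs.
Propagation delays (d/s per hop): 18095.2, 3.38028 μs; sum = 18098.6 μs.
Processing at 1 router(s): 1 × 2.7 ms = 2700 μs.
End-to-end = 20800 μs.

20800 μs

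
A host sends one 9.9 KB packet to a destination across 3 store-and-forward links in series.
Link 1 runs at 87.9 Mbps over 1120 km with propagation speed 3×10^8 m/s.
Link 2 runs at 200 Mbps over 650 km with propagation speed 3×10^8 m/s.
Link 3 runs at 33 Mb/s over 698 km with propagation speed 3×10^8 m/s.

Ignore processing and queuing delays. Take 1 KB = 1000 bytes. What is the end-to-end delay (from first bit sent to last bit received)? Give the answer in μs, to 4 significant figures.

11920 μs

L = 79200 bits.
Transmission delays (L/R per hop): 901.024, 396, 2400 μs; sum = 3697.02 μs.
Propagation delays (d/s per hop): 3733.33, 2166.67, 2326.67 μs; sum = 8226.67 μs.
End-to-end = 11920 μs.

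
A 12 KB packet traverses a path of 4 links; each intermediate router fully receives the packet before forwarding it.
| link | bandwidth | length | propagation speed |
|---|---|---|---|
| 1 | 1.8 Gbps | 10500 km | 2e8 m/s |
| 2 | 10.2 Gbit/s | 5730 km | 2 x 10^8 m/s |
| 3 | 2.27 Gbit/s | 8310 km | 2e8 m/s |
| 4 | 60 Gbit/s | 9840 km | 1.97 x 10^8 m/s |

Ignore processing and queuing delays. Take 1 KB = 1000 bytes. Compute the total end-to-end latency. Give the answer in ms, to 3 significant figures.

L = 96000 bits.
Transmission delays (L/R per hop): 0.0533333, 0.00941176, 0.0422907, 0.0016 ms; sum = 0.106636 ms.
Propagation delays (d/s per hop): 52.5, 28.65, 41.55, 49.9492 ms; sum = 172.649 ms.
End-to-end = 173 ms.

173 ms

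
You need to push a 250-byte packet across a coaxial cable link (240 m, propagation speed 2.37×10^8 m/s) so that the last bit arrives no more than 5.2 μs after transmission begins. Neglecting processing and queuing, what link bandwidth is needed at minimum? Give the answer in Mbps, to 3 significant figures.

478 Mbps

L = 2000 bits.
Propagation delay = 240 / 237000000 = 1.01266 μs.
Transmission budget = 5.2 − 1.01266 = 4.18734 μs.
R ≥ L / t_tx = 2000 bits / 4.18734e-06 s = 478 Mbps.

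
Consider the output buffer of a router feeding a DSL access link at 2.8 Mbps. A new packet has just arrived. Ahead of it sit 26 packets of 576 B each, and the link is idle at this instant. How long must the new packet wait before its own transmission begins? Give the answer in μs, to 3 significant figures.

42800 μs

Each queued packet: L/R = 4608/2800000 = 1645.71 μs.
26 queued → 42788.6 μs.
Queuing delay = 42800 μs.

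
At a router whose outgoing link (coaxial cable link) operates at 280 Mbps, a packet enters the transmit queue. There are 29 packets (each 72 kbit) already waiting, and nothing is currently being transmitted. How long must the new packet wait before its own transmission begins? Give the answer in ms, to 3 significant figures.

Each queued packet: L/R = 72000/280000000 = 0.257143 ms.
29 queued → 7.45714 ms.
Queuing delay = 7.46 ms.

7.46 ms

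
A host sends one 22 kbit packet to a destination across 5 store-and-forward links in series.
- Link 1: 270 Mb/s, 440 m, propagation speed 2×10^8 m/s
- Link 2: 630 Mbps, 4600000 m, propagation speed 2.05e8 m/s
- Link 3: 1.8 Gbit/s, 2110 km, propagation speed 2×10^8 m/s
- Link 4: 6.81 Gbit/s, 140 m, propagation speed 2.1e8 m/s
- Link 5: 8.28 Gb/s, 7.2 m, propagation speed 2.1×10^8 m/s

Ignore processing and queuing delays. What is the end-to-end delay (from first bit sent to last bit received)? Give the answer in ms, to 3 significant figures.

L = 22000 bits.
Transmission delays (L/R per hop): 0.0814815, 0.0349206, 0.0122222, 0.00323054, 0.002657 ms; sum = 0.134512 ms.
Propagation delays (d/s per hop): 0.0022, 22.439, 10.55, 0.000666667, 3.42857e-05 ms; sum = 32.9919 ms.
End-to-end = 33.1 ms.

33.1 ms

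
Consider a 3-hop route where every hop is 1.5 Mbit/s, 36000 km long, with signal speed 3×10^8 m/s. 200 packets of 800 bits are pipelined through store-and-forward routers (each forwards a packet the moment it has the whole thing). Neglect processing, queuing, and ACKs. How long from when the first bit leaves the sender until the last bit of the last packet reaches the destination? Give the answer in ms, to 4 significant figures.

Per-hop transmission t_tx = L/R = 800/1500000 = 0.533333 ms.
Per-hop propagation t_prop = 36000000/300000000 = 120 ms.
Pipeline fill: first packet needs 3·t_tx to clear all hops; remaining 199 packets each add one t_tx.
Total = (3+200-1)·t_tx + 3·t_prop = 202·0.533333 + 3·120 = 467.7 ms.

467.7 ms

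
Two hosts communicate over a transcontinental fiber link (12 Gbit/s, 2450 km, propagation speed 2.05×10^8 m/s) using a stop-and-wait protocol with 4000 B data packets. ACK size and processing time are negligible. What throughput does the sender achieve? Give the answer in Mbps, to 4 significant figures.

1.339 Mbps

t_tx = L/R = 32000/12000000000 = 2.66667e-06 s.
t_prop = 2450000/2.05e+08 = 0.0119512 s; RTT = 0.0239024 s.
Cycle = t_tx + RTT = 0.0239051 s.
Throughput = L / cycle = 32000 / 0.0239051 = 1.339 Mbps.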